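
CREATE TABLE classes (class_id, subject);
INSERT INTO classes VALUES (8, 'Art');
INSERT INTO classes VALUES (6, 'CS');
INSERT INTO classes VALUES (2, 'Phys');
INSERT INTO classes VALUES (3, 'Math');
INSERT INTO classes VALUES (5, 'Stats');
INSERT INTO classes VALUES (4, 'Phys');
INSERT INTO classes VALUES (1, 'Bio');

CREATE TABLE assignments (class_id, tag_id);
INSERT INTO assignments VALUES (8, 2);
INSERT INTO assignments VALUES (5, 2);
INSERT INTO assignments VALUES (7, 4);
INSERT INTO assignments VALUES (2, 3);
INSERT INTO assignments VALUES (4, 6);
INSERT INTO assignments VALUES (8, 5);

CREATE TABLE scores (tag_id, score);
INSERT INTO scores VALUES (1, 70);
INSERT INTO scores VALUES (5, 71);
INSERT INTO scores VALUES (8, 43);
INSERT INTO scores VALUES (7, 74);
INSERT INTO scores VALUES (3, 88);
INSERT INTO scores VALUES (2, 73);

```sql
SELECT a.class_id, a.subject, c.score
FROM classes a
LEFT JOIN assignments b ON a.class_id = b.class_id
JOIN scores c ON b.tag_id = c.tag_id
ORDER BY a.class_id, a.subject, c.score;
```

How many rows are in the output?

4

Evaluate left to right. First `classes a LEFT JOIN assignments b` on class_id: 8 row(s).
Then INNER JOIN `scores c` on tag_id: keep only rows whose b.tag_id appears in c.
Result: 4 row(s).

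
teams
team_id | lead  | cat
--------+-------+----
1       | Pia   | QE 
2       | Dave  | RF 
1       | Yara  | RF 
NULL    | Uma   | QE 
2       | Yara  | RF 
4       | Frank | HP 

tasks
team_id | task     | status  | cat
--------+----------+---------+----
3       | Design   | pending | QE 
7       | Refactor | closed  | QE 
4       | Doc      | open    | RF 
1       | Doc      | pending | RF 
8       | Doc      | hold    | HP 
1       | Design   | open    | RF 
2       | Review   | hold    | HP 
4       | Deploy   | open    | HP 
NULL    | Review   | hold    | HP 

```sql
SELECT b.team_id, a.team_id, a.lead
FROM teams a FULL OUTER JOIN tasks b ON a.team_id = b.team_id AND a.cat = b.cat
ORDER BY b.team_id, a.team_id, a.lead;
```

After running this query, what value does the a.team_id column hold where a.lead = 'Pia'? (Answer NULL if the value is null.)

1

FULL OUTER JOIN keeps every row from both sides; unmatched rows get NULL for the other side's columns.
Matching on a.team_id = b.team_id AND a.cat = b.cat. A NULL in a compared column never satisfies the condition.
- team_id=1, cat=QE: no b row matches, row kept with b columns NULL.
- team_id=2, cat=RF: no b row matches, row kept with b columns NULL.
- team_id=1, cat=RF: 2 matching b row(s), so 2 row(s) emitted.
- team_id=NULL, cat=QE: no b row matches, row kept with b columns NULL.
- team_id=2, cat=RF: no b row matches, row kept with b columns NULL.
- team_id=4, cat=HP: 1 matching b row(s), so 1 row(s) emitted.
- 6 row(s) from b found no a partner → padded with NULL.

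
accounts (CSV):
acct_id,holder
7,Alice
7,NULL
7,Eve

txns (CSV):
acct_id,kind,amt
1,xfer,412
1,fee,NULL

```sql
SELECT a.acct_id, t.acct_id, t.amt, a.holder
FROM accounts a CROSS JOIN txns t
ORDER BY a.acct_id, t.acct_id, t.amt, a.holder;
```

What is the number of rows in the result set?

6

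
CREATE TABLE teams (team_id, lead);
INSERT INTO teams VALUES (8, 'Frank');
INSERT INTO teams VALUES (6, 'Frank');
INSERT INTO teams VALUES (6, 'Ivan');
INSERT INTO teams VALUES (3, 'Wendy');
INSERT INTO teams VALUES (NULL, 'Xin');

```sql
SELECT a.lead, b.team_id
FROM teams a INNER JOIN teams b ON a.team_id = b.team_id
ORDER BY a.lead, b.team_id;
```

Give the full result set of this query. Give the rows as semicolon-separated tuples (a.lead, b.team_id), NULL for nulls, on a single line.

(Frank, 6); (Frank, 6); (Frank, 8); (Ivan, 6); (Ivan, 6); (Wendy, 3)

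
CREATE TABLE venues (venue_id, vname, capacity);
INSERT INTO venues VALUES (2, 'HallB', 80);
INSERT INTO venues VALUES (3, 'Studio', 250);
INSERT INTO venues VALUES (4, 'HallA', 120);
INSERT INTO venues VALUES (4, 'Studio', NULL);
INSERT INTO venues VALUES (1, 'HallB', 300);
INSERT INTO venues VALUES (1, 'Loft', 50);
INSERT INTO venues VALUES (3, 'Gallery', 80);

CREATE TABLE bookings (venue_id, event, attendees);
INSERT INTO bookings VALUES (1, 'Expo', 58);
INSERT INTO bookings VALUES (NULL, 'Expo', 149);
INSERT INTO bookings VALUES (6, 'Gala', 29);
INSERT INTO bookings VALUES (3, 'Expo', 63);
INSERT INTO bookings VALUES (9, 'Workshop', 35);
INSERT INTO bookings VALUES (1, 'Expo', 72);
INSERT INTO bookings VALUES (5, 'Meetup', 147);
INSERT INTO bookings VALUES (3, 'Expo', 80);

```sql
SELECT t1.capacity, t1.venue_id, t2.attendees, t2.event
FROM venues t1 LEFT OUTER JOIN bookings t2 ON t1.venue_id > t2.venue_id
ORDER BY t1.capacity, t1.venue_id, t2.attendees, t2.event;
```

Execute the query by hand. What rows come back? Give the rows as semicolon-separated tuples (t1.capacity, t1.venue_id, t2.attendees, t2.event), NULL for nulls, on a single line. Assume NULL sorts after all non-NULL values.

(50, 1, NULL, NULL); (80, 2, 58, Expo); (80, 2, 72, Expo); (80, 3, 58, Expo); (80, 3, 72, Expo); (120, 4, 58, Expo); (120, 4, 63, Expo); (120, 4, 72, Expo); (120, 4, 80, Expo); (250, 3, 58, Expo); (250, 3, 72, Expo); (300, 1, NULL, NULL); (NULL, 4, 58, Expo); (NULL, 4, 63, Expo); (NULL, 4, 72, Expo); (NULL, 4, 80, Expo)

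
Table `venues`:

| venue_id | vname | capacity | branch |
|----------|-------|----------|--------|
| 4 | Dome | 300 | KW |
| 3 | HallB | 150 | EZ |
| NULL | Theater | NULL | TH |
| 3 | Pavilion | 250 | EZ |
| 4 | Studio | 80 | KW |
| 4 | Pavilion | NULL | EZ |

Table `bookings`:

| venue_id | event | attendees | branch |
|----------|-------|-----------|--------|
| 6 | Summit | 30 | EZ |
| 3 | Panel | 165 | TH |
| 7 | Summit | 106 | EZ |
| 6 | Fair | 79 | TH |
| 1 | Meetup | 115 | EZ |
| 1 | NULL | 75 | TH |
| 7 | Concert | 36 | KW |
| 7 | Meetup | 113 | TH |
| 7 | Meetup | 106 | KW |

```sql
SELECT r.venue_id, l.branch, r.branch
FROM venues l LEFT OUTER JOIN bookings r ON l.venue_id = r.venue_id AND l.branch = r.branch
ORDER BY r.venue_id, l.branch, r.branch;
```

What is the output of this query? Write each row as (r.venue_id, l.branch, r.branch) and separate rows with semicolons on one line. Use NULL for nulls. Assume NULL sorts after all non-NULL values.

LEFT JOIN keeps every row from `venues`; unmatched rows get NULL for `bookings`'s columns.
Matching on l.venue_id = r.venue_id AND l.branch = r.branch. A NULL in a compared column never satisfies the condition.
Matched pairs: 0; unmatched l rows kept: 6.

(NULL, EZ, NULL); (NULL, EZ, NULL); (NULL, EZ, NULL); (NULL, KW, NULL); (NULL, KW, NULL); (NULL, TH, NULL)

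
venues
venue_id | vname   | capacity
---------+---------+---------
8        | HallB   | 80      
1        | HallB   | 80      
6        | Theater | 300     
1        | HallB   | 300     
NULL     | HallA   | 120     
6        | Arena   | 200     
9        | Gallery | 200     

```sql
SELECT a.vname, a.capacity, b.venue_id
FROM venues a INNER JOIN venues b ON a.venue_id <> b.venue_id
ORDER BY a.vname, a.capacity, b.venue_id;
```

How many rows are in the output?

26

INNER JOIN keeps only pairs where the ON condition holds.
Matching on a.venue_id <> b.venue_id. A NULL in a compared column never satisfies the condition.
- a (venue_id=8) pairs with 5 row(s) of b.
- a (venue_id=1) pairs with 4 row(s) of b.
- a (venue_id=6) pairs with 4 row(s) of b.
- a (venue_id=1) pairs with 4 row(s) of b.
- a (venue_id=NULL) has no partner → excluded.
- a (venue_id=6) pairs with 4 row(s) of b.
- a (venue_id=9) pairs with 5 row(s) of b.
Total: 26 rows.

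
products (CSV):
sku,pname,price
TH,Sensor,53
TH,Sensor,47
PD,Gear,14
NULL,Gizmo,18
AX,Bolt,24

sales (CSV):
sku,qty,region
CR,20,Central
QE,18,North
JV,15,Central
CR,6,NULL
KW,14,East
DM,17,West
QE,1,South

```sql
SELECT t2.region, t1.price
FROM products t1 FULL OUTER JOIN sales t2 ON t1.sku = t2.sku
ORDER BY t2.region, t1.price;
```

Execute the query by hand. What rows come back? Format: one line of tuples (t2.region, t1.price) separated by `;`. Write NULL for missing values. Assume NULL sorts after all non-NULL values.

(Central, NULL); (Central, NULL); (East, NULL); (North, NULL); (South, NULL); (West, NULL); (NULL, 14); (NULL, 18); (NULL, 24); (NULL, 47); (NULL, 53); (NULL, NULL)

FULL OUTER JOIN keeps every row from both sides; unmatched rows get NULL for the other side's columns.
Matching on t1.sku = t2.sku. A NULL in a compared column never satisfies the condition.
Matched pairs: 0; unmatched t1 rows kept: 5; unmatched t2 rows kept: 7.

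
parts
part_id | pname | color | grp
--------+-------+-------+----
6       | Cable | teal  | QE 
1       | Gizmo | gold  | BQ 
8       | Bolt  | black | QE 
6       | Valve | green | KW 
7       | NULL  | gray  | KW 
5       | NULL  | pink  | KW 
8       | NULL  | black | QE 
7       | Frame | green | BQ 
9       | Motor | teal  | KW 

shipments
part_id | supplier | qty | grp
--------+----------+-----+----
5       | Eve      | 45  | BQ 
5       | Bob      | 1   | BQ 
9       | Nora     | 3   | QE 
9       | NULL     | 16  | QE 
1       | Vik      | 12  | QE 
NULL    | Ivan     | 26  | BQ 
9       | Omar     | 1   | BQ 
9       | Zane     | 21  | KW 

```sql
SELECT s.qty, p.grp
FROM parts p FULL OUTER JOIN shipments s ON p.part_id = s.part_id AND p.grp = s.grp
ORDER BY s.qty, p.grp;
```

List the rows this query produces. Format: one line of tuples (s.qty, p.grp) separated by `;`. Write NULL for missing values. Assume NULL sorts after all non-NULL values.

FULL OUTER JOIN keeps every row from both sides; unmatched rows get NULL for the other side's columns.
Matching on p.part_id = s.part_id AND p.grp = s.grp. A NULL in a compared column never satisfies the condition.
Matched pairs: 1; unmatched p rows kept: 8; unmatched s rows kept: 7.

(1, NULL); (1, NULL); (3, NULL); (12, NULL); (16, NULL); (21, KW); (26, NULL); (45, NULL); (NULL, BQ); (NULL, BQ); (NULL, KW); (NULL, KW); (NULL, KW); (NULL, QE); (NULL, QE); (NULL, QE)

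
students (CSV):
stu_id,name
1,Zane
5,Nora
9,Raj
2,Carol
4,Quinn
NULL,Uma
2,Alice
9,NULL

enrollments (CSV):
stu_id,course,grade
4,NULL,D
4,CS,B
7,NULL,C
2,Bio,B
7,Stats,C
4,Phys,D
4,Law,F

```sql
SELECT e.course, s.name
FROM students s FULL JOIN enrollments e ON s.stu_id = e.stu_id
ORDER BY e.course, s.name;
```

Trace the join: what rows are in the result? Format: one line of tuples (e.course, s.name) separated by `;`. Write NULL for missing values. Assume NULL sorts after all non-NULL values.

(Bio, Alice); (Bio, Carol); (CS, Quinn); (Law, Quinn); (Phys, Quinn); (Stats, NULL); (NULL, Nora); (NULL, Quinn); (NULL, Raj); (NULL, Uma); (NULL, Zane); (NULL, NULL); (NULL, NULL)

FULL OUTER JOIN keeps every row from both sides; unmatched rows get NULL for the other side's columns.
Matching on s.stu_id = e.stu_id. A NULL in a compared column never satisfies the condition.
- stu_id=1: no e row matches, row kept with e columns NULL.
- stu_id=5: no e row matches, row kept with e columns NULL.
- stu_id=9: no e row matches, row kept with e columns NULL.
- stu_id=2: 1 matching e row(s), so 1 row(s) emitted.
- stu_id=4: 4 matching e row(s), so 4 row(s) emitted.
- stu_id=NULL: no e row matches, row kept with e columns NULL.
- stu_id=2: 1 matching e row(s), so 1 row(s) emitted.
- stu_id=9: no e row matches, row kept with e columns NULL.
- 2 e row(s) had no s match → kept, s columns NULL.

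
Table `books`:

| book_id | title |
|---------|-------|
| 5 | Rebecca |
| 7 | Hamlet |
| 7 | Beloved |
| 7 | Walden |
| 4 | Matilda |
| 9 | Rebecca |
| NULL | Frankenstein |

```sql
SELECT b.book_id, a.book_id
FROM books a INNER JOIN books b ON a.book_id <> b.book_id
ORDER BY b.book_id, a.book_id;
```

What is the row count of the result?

INNER JOIN keeps only pairs where the ON condition holds.
Matching on a.book_id <> b.book_id. A NULL in a compared column never satisfies the condition.
- a[0] book_id=5 → 5 match(es) in b → 5 row(s).
- a[1] book_id=7 → 3 match(es) in b → 3 row(s).
- a[2] book_id=7 → 3 match(es) in b → 3 row(s).
- a[3] book_id=7 → 3 match(es) in b → 3 row(s).
- a[4] book_id=4 → 5 match(es) in b → 5 row(s).
- a[5] book_id=9 → 5 match(es) in b → 5 row(s).
- a[6] book_id=NULL → no match; dropped.
Total: 24 rows.

24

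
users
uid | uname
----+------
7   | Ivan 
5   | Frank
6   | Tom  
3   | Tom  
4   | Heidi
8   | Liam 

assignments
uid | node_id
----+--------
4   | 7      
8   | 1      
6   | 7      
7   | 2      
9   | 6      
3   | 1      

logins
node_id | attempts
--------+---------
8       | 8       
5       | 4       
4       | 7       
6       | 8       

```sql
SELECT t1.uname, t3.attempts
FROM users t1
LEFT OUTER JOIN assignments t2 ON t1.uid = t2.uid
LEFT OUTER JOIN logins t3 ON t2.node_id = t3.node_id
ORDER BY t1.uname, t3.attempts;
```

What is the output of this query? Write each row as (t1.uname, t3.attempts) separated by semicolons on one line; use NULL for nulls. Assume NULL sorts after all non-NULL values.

Evaluate left to right. First `users t1 LEFT JOIN assignments t2` on uid: 6 row(s).
Then LEFT JOIN `logins t3` on node_id: each of those 6 rows is kept; rows whose t2.node_id has no match in t3 get NULL for t3's columns.

(Frank, NULL); (Heidi, NULL); (Ivan, NULL); (Liam, NULL); (Tom, NULL); (Tom, NULL)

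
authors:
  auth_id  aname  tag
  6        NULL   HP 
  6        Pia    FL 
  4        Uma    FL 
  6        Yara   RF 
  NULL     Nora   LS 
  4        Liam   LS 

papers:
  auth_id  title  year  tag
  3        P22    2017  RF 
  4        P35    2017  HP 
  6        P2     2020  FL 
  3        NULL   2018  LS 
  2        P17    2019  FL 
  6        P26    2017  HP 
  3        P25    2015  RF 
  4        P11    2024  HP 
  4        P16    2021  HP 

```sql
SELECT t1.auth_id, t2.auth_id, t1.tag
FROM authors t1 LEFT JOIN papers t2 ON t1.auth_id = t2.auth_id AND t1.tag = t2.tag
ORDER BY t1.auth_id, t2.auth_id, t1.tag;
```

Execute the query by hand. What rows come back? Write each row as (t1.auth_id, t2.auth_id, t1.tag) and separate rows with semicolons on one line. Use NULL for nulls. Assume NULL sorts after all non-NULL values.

(4, NULL, FL); (4, NULL, LS); (6, 6, FL); (6, 6, HP); (6, NULL, RF); (NULL, NULL, LS)

LEFT JOIN keeps every row from `authors`; unmatched rows get NULL for `papers`'s columns.
Matching on t1.auth_id = t2.auth_id AND t1.tag = t2.tag. A NULL in a compared column never satisfies the condition.
- auth_id=6, tag=HP: 1 matching t2 row(s), so 1 row(s) emitted.
- auth_id=6, tag=FL: 1 matching t2 row(s), so 1 row(s) emitted.
- auth_id=4, tag=FL: no t2 row matches, row kept with t2 columns NULL.
- auth_id=6, tag=RF: no t2 row matches, row kept with t2 columns NULL.
- auth_id=NULL, tag=LS: no t2 row matches, row kept with t2 columns NULL.
- auth_id=4, tag=LS: no t2 row matches, row kept with t2 columns NULL.
After projecting and ordering:
t1.auth_id | t2.auth_id | t1.tag
4 | NULL | FL
4 | NULL | LS
6 | 6 | FL
6 | 6 | HP
6 | NULL | RF
NULL | NULL | LS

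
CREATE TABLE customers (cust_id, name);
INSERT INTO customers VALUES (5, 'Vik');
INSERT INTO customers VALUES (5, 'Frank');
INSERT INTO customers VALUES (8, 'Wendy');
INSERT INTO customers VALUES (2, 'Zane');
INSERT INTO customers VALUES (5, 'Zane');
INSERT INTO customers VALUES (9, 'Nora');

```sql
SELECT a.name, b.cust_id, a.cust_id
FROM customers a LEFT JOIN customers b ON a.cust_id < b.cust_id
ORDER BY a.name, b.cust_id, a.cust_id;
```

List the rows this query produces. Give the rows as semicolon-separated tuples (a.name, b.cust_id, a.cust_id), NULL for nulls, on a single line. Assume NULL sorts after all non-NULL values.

LEFT JOIN keeps every row from `customers a`; unmatched rows get NULL for `customers b`'s columns.
Matching on a.cust_id < b.cust_id.
Matched pairs: 12; unmatched a rows kept: 1.

(Frank, 8, 5); (Frank, 9, 5); (Nora, NULL, 9); (Vik, 8, 5); (Vik, 9, 5); (Wendy, 9, 8); (Zane, 5, 2); (Zane, 5, 2); (Zane, 5, 2); (Zane, 8, 2); (Zane, 8, 5); (Zane, 9, 2); (Zane, 9, 5)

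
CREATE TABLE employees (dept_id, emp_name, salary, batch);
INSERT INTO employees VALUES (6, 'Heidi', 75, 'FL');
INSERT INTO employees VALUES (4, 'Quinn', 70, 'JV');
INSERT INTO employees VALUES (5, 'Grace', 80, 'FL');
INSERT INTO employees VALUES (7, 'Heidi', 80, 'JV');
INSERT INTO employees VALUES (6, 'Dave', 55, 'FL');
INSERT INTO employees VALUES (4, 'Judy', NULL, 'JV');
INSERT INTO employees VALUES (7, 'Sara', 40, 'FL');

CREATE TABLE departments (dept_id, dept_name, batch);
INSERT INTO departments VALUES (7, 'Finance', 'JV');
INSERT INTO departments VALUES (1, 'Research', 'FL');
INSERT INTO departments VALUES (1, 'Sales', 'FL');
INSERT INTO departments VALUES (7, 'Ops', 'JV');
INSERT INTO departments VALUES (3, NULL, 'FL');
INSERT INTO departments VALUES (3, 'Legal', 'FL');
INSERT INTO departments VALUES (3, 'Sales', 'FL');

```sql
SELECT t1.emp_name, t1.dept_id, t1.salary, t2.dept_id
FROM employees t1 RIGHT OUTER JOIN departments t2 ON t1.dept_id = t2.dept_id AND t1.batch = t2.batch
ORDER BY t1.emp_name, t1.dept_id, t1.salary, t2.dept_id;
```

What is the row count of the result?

7

RIGHT JOIN keeps every row from `departments`; unmatched rows get NULL for `employees`'s columns.
Matching on t1.dept_id = t2.dept_id AND t1.batch = t2.batch.
Matched pairs: 2; unmatched t2 rows kept: 5.
Total: 2 matched + 5 padded = 7 rows.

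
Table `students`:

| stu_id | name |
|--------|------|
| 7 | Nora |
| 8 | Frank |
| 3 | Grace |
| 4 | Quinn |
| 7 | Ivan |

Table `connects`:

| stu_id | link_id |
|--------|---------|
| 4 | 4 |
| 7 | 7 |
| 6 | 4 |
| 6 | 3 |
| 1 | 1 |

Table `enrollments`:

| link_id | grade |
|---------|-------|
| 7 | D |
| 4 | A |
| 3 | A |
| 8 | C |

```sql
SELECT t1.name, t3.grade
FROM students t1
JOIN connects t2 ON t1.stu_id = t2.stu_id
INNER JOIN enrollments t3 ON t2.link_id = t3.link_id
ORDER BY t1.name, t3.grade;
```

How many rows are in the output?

Joins associate left-to-right: students INNER JOIN connects on stu_id gives 3 intermediate row(s).
Then INNER JOIN `enrollments t3` on link_id: keep only rows whose t2.link_id appears in t3.
Result: 3 row(s).

3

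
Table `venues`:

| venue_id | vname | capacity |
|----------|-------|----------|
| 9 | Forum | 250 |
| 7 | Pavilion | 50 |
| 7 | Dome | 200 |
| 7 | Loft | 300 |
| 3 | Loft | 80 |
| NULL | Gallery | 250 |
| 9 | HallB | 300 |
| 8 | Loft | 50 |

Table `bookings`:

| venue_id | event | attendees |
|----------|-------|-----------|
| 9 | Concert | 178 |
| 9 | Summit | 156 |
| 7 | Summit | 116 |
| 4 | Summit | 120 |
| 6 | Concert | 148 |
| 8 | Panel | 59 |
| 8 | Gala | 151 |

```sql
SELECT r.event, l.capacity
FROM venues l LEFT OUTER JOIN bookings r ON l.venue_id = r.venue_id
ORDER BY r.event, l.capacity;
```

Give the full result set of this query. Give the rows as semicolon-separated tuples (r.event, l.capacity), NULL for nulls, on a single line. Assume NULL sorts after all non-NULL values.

(Concert, 250); (Concert, 300); (Gala, 50); (Panel, 50); (Summit, 50); (Summit, 200); (Summit, 250); (Summit, 300); (Summit, 300); (NULL, 80); (NULL, 250)

LEFT JOIN keeps every row from `venues`; unmatched rows get NULL for `bookings`'s columns.
Matching on l.venue_id = r.venue_id. A NULL in a compared column never satisfies the condition.
- l (venue_id=9) pairs with 2 row(s) of r.
- l (venue_id=7) pairs with 1 row(s) of r.
- l (venue_id=7) pairs with 1 row(s) of r.
- l (venue_id=7) pairs with 1 row(s) of r.
- l (venue_id=3) has no partner → padded with NULL.
- l (venue_id=NULL) has no partner → padded with NULL.
- l (venue_id=9) pairs with 2 row(s) of r.
- l (venue_id=8) pairs with 2 row(s) of r.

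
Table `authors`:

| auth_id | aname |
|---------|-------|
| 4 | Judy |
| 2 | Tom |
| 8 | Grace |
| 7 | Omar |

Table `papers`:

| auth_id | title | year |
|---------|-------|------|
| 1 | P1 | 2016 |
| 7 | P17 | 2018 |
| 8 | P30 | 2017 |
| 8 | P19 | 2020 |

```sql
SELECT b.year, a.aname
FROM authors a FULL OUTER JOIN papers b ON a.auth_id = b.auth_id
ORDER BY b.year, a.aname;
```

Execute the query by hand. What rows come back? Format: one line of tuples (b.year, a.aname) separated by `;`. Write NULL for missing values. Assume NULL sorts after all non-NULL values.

(2016, NULL); (2017, Grace); (2018, Omar); (2020, Grace); (NULL, Judy); (NULL, Tom)

FULL OUTER JOIN keeps every row from both sides; unmatched rows get NULL for the other side's columns.
Matching on a.auth_id = b.auth_id.
- a row (auth_id=4): no match → kept, b columns NULL.
- a row (auth_id=2): no match → kept, b columns NULL.
- a row (auth_id=8): matches 2 b row(s) → 2 output row(s).
- a row (auth_id=7): matches 1 b row(s) → 1 output row(s).
- 1 row(s) from b found no a partner → padded with NULL.
After projecting and ordering:
b.year | a.aname
2016 | NULL
2017 | Grace
2018 | Omar
2020 | Grace
NULL | Judy
NULL | Tom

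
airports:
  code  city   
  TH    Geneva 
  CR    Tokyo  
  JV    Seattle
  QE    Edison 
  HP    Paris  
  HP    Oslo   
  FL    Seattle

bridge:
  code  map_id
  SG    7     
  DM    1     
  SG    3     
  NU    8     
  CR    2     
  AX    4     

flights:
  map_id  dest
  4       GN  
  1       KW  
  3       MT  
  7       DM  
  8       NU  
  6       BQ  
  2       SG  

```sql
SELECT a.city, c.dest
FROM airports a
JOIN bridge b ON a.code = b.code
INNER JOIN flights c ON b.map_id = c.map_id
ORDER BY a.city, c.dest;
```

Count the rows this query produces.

Step 1 — a INNER JOIN b on code → 1 row(s).
Then INNER JOIN `flights c` on map_id: keep only rows whose b.map_id appears in c.
Result: 1 row(s).

1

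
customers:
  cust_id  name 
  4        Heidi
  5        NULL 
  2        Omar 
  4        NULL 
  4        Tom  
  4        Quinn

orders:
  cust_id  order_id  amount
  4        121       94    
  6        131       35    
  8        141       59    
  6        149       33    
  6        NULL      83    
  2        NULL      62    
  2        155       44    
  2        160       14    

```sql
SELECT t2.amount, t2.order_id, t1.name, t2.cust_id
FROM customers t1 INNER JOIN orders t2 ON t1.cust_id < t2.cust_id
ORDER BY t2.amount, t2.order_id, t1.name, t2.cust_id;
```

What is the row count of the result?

INNER JOIN keeps only pairs where the ON condition holds.
Matching on t1.cust_id < t2.cust_id.
- t1[0] cust_id=4 → 4 match(es) in t2 → 4 row(s).
- t1[1] cust_id=5 → 4 match(es) in t2 → 4 row(s).
- t1[2] cust_id=2 → 5 match(es) in t2 → 5 row(s).
- t1[3] cust_id=4 → 4 match(es) in t2 → 4 row(s).
- t1[4] cust_id=4 → 4 match(es) in t2 → 4 row(s).
- t1[5] cust_id=4 → 4 match(es) in t2 → 4 row(s).
Total: 25 rows.

25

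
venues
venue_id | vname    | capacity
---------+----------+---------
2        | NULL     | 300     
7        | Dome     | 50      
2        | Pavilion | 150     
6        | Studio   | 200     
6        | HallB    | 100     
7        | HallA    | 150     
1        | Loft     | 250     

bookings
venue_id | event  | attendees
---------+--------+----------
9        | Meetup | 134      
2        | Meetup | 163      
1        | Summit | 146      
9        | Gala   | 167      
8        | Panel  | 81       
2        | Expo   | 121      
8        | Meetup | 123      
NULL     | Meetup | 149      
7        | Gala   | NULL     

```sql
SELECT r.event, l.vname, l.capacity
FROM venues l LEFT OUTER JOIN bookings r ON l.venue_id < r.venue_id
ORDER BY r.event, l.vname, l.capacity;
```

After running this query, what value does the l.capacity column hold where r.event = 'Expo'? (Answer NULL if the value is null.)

LEFT JOIN keeps every row from `venues`; unmatched rows get NULL for `bookings`'s columns.
Matching on l.venue_id < r.venue_id. A NULL in a compared column never satisfies the condition.
- l row (venue_id=2): matches 5 r row(s) → 5 output row(s).
- l row (venue_id=7): matches 4 r row(s) → 4 output row(s).
- l row (venue_id=2): matches 5 r row(s) → 5 output row(s).
- l row (venue_id=6): matches 5 r row(s) → 5 output row(s).
- l row (venue_id=6): matches 5 r row(s) → 5 output row(s).
- l row (venue_id=7): matches 4 r row(s) → 4 output row(s).
- l row (venue_id=1): matches 7 r row(s) → 7 output row(s).

250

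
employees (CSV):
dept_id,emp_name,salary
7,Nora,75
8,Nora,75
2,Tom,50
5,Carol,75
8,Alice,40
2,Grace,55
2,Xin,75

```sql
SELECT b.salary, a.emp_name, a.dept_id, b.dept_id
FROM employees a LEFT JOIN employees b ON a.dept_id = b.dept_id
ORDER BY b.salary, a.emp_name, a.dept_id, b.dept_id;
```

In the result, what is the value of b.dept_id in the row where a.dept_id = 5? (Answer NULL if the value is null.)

LEFT JOIN keeps every row from `employees a`; unmatched rows get NULL for `employees b`'s columns.
Matching on a.dept_id = b.dept_id.
Matched pairs: 15; unmatched a rows kept: 0.

5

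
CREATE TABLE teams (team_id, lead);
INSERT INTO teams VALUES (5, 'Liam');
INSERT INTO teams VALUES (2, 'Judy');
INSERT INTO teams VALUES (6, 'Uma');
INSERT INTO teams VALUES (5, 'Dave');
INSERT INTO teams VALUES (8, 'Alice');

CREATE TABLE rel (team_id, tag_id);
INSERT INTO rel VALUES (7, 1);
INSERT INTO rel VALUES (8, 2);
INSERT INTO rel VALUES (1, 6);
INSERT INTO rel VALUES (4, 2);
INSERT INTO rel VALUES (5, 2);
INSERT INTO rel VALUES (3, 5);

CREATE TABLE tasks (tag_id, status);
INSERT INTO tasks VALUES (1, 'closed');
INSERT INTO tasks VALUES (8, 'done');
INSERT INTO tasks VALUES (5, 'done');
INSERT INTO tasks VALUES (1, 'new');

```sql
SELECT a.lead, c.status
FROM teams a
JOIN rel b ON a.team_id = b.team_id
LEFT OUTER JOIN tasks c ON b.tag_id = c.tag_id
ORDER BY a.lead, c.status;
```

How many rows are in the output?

3

Joins associate left-to-right: teams INNER JOIN rel on team_id gives 3 intermediate row(s).
Then LEFT JOIN `tasks c` on tag_id: each of those 3 rows is kept; rows whose b.tag_id has no match in c get NULL for c's columns.
Result: 3 row(s).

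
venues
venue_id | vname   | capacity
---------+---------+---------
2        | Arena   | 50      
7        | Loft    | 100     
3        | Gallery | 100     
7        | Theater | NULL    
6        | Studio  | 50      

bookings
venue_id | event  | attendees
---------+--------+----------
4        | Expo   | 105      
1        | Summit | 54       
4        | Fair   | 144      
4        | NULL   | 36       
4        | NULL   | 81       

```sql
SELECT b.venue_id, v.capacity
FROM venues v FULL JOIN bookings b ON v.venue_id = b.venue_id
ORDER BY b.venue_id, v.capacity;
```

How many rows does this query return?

FULL OUTER JOIN keeps every row from both sides; unmatched rows get NULL for the other side's columns.
Matching on v.venue_id = b.venue_id.
Matched pairs: 0; unmatched v rows kept: 5; unmatched b rows kept: 5.
Total: 0 matched + 10 padded = 10 rows.

10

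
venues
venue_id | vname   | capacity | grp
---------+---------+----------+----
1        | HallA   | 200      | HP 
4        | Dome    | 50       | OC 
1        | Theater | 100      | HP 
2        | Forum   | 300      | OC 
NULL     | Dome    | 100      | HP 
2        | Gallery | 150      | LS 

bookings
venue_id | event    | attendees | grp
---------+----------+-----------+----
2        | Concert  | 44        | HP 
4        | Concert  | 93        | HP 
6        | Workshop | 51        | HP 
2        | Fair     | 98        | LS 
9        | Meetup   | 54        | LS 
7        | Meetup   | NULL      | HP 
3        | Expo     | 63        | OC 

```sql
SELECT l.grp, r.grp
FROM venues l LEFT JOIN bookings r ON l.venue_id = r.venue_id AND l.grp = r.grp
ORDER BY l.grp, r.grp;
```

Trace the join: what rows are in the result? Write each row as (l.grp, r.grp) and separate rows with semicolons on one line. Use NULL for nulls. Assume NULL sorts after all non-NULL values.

LEFT JOIN keeps every row from `venues`; unmatched rows get NULL for `bookings`'s columns.
Matching on l.venue_id = r.venue_id AND l.grp = r.grp. A NULL in a compared column never satisfies the condition.
Matched pairs: 1; unmatched l rows kept: 5.

(HP, NULL); (HP, NULL); (HP, NULL); (LS, LS); (OC, NULL); (OC, NULL)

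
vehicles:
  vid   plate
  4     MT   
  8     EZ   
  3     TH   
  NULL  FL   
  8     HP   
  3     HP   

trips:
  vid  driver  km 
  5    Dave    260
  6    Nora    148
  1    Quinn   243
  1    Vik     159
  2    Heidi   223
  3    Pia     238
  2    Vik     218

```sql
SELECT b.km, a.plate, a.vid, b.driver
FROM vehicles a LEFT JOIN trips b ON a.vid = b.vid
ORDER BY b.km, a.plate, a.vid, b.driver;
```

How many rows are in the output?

6

LEFT JOIN keeps every row from `vehicles`; unmatched rows get NULL for `trips`'s columns.
Matching on a.vid = b.vid. A NULL in a compared column never satisfies the condition.
- a[0] vid=4 → no match; kept with NULLs on the b side.
- a[1] vid=8 → no match; kept with NULLs on the b side.
- a[2] vid=3 → 1 match(es) in b → 1 row(s).
- a[3] vid=NULL → no match; kept with NULLs on the b side.
- a[4] vid=8 → no match; kept with NULLs on the b side.
- a[5] vid=3 → 1 match(es) in b → 1 row(s).
Total: 2 matched + 4 padded = 6 rows.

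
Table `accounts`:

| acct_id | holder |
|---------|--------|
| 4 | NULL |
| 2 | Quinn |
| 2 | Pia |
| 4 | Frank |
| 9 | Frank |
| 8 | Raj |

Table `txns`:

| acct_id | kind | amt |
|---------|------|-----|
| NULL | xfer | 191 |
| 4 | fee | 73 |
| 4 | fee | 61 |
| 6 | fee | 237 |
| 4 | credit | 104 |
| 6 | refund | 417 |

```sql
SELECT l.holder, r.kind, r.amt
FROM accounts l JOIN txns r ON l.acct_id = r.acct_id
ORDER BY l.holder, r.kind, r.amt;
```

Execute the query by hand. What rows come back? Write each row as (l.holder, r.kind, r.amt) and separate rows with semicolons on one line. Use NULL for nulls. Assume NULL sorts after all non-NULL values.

(Frank, credit, 104); (Frank, fee, 61); (Frank, fee, 73); (NULL, credit, 104); (NULL, fee, 61); (NULL, fee, 73)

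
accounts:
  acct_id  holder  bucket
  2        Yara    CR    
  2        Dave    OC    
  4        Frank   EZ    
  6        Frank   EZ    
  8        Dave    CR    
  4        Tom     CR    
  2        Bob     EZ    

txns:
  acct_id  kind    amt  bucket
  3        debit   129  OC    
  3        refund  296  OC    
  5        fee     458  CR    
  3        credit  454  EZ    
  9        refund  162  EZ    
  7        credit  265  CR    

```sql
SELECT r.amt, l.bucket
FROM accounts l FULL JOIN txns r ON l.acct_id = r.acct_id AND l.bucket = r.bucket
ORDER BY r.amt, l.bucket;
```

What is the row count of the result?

FULL OUTER JOIN keeps every row from both sides; unmatched rows get NULL for the other side's columns.
Matching on l.acct_id = r.acct_id AND l.bucket = r.bucket.
- l[0] acct_id=2, bucket=CR → no match; kept with NULLs on the r side.
- l[1] acct_id=2, bucket=OC → no match; kept with NULLs on the r side.
- l[2] acct_id=4, bucket=EZ → no match; kept with NULLs on the r side.
- l[3] acct_id=6, bucket=EZ → no match; kept with NULLs on the r side.
- l[4] acct_id=8, bucket=CR → no match; kept with NULLs on the r side.
- l[5] acct_id=4, bucket=CR → no match; kept with NULLs on the r side.
- l[6] acct_id=2, bucket=EZ → no match; kept with NULLs on the r side.
- plus 6 unmatched r row(s), each kept with NULL l columns.
Total: 0 matched + 13 padded = 13 rows.

13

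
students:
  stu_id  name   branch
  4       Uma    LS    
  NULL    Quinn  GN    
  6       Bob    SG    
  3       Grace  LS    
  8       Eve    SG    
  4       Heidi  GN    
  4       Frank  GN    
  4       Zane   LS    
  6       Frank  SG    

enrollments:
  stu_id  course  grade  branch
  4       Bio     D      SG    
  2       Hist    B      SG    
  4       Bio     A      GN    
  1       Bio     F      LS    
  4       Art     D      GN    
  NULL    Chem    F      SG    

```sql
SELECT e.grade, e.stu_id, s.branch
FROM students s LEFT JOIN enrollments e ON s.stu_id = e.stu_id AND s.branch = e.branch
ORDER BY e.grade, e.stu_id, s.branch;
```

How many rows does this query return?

LEFT JOIN keeps every row from `students`; unmatched rows get NULL for `enrollments`'s columns.
Matching on s.stu_id = e.stu_id AND s.branch = e.branch. A NULL in a compared column never satisfies the condition.
Matched pairs: 4; unmatched s rows kept: 7.
Total: 4 matched + 7 padded = 11 rows.

11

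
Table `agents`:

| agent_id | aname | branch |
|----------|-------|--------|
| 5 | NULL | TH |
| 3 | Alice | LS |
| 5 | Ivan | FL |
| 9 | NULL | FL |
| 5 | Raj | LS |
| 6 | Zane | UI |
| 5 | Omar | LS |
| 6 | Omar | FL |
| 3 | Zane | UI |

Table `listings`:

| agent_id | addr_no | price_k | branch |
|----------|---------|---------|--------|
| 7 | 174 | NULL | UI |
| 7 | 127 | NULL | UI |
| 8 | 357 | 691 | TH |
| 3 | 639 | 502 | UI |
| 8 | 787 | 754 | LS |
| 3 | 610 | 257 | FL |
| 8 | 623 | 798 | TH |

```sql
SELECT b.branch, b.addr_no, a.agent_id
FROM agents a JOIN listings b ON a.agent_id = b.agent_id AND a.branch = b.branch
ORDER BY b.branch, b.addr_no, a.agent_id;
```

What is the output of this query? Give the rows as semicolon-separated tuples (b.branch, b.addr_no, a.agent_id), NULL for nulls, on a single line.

(UI, 639, 3)

INNER JOIN keeps only pairs where the ON condition holds.
Matching on a.agent_id = b.agent_id AND a.branch = b.branch.
Matched pairs: 1.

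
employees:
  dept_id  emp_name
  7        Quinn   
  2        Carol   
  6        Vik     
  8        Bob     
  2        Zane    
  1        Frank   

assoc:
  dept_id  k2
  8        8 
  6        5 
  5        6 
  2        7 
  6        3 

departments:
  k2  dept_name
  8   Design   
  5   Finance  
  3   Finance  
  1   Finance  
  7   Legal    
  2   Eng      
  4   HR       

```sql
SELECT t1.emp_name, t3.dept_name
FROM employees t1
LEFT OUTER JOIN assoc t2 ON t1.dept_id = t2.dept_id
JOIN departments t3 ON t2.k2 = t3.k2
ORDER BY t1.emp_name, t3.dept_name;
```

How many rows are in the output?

5

Step 1 — t1 LEFT JOIN t2 on dept_id → 7 row(s).
Then INNER JOIN `departments t3` on k2: keep only rows whose t2.k2 appears in t3.
Result: 5 row(s).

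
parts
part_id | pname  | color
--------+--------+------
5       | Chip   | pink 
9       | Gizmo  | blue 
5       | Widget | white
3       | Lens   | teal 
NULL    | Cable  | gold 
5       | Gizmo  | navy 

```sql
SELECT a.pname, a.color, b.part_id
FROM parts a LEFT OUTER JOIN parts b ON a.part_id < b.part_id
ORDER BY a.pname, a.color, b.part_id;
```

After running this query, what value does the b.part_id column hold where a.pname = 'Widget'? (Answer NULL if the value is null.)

LEFT JOIN keeps every row from `parts a`; unmatched rows get NULL for `parts b`'s columns.
Matching on a.part_id < b.part_id. A NULL in a compared column never satisfies the condition.
- a (part_id=5) pairs with 1 row(s) of b.
- a (part_id=9) has no partner → padded with NULL.
- a (part_id=5) pairs with 1 row(s) of b.
- a (part_id=3) pairs with 4 row(s) of b.
- a (part_id=NULL) has no partner → padded with NULL.
- a (part_id=5) pairs with 1 row(s) of b.

9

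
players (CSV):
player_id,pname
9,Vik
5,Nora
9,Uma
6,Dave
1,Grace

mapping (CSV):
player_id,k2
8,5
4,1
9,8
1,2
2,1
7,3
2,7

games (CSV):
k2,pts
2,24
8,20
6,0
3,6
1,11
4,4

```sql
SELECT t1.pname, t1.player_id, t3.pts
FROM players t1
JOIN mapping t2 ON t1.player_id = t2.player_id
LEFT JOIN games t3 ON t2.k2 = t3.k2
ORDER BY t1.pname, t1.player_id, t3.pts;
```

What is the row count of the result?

Step 1 — t1 INNER JOIN t2 on player_id → 3 row(s).
Then LEFT JOIN `games t3` on k2: each of those 3 rows is kept; rows whose t2.k2 has no match in t3 get NULL for t3's columns.
Result: 3 row(s).

3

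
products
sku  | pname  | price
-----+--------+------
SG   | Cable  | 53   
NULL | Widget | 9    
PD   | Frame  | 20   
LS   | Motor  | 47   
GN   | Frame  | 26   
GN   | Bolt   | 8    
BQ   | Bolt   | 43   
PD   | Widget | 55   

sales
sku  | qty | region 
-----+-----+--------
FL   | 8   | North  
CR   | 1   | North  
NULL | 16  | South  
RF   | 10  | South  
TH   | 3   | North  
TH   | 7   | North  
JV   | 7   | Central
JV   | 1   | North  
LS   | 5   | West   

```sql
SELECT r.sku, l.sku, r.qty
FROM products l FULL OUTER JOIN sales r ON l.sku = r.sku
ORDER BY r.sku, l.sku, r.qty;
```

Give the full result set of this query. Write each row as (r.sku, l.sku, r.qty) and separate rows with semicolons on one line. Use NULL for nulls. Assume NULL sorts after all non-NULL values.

(CR, NULL, 1); (FL, NULL, 8); (JV, NULL, 1); (JV, NULL, 7); (LS, LS, 5); (RF, NULL, 10); (TH, NULL, 3); (TH, NULL, 7); (NULL, BQ, NULL); (NULL, GN, NULL); (NULL, GN, NULL); (NULL, PD, NULL); (NULL, PD, NULL); (NULL, SG, NULL); (NULL, NULL, 16); (NULL, NULL, NULL)

FULL OUTER JOIN keeps every row from both sides; unmatched rows get NULL for the other side's columns.
Matching on l.sku = r.sku. A NULL in a compared column never satisfies the condition.
Matched pairs: 1; unmatched l rows kept: 7; unmatched r rows kept: 8.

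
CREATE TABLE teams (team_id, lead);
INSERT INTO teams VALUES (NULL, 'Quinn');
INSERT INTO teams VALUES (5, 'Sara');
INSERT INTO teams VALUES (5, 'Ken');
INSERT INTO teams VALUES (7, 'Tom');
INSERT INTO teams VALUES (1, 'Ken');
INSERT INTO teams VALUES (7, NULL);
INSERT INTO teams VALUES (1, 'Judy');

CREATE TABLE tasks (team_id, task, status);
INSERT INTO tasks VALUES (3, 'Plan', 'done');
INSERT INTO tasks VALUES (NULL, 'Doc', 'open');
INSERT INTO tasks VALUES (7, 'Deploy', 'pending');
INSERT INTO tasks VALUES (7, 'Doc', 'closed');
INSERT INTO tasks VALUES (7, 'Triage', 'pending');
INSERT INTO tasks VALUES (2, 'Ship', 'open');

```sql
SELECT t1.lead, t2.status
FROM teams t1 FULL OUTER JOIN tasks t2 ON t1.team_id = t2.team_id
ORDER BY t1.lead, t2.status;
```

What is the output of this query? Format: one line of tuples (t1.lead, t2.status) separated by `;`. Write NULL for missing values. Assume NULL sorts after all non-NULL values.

FULL OUTER JOIN keeps every row from both sides; unmatched rows get NULL for the other side's columns.
Matching on t1.team_id = t2.team_id. A NULL in a compared column never satisfies the condition.
Matched pairs: 6; unmatched t1 rows kept: 5; unmatched t2 rows kept: 3.

(Judy, NULL); (Ken, NULL); (Ken, NULL); (Quinn, NULL); (Sara, NULL); (Tom, closed); (Tom, pending); (Tom, pending); (NULL, closed); (NULL, done); (NULL, open); (NULL, open); (NULL, pending); (NULL, pending)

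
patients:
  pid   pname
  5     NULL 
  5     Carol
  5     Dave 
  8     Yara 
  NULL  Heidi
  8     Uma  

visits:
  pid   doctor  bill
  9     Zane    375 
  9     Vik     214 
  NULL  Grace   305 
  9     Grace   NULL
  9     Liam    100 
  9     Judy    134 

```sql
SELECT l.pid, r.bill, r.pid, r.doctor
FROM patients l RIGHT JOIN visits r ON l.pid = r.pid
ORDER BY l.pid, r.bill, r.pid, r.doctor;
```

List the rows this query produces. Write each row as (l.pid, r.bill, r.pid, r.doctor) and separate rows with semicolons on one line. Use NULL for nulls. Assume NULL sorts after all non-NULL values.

RIGHT JOIN keeps every row from `visits`; unmatched rows get NULL for `patients`'s columns.
Matching on l.pid = r.pid. A NULL in a compared column never satisfies the condition.
- l (pid=5) has no partner in r.
- l (pid=5) has no partner in r.
- l (pid=5) has no partner in r.
- l (pid=8) has no partner in r.
- l (pid=NULL) has no partner in r.
- l (pid=8) has no partner in r.
- 6 row(s) from r found no l partner → padded with NULL.
After projecting and ordering:
l.pid | r.bill | r.pid | r.doctor
NULL | 100 | 9 | Liam
NULL | 134 | 9 | Judy
NULL | 214 | 9 | Vik
NULL | 305 | NULL | Grace
NULL | 375 | 9 | Zane
NULL | NULL | 9 | Grace

(NULL, 100, 9, Liam); (NULL, 134, 9, Judy); (NULL, 214, 9, Vik); (NULL, 305, NULL, Grace); (NULL, 375, 9, Zane); (NULL, NULL, 9, Grace)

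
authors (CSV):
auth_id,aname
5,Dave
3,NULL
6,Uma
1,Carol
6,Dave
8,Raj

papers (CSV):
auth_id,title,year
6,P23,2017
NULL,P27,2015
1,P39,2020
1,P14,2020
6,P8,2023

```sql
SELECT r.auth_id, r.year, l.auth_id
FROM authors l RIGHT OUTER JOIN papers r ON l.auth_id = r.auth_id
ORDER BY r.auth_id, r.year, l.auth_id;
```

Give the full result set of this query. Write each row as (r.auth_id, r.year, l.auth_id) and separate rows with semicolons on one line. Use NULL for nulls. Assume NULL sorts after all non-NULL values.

RIGHT JOIN keeps every row from `papers`; unmatched rows get NULL for `authors`'s columns.
Matching on l.auth_id = r.auth_id. A NULL in a compared column never satisfies the condition.
- l[0] auth_id=5 → no match.
- l[1] auth_id=3 → no match.
- l[2] auth_id=6 → 2 match(es) in r → 2 row(s).
- l[3] auth_id=1 → 2 match(es) in r → 2 row(s).
- l[4] auth_id=6 → 2 match(es) in r → 2 row(s).
- l[5] auth_id=8 → no match.
- 1 r row(s) had no l match → kept, l columns NULL.
After projecting and ordering:
r.auth_id | r.year | l.auth_id
1 | 2020 | 1
1 | 2020 | 1
6 | 2017 | 6
6 | 2017 | 6
6 | 2023 | 6
6 | 2023 | 6
NULL | 2015 | NULL

(1, 2020, 1); (1, 2020, 1); (6, 2017, 6); (6, 2017, 6); (6, 2023, 6); (6, 2023, 6); (NULL, 2015, NULL)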